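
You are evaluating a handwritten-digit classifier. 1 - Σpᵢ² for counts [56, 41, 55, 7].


Probabilities: [56/159, 41/159, 55/159, 7/159] ≈ [0.3522, 0.2579, 0.3459, 0.044]
Σpᵢ² = (3136 + 1681 + 3025 + 49)/159² = 7891/25281
Gini = 1 - Σpᵢ² = 1 - 7891/25281 = 0.6879

0.6879


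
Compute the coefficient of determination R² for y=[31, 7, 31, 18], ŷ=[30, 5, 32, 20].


ȳ = 21.75
SS_res = Σ(y-ŷ)² = 10
SS_tot = Σ(y-ȳ)² = 402.75
R² = 1 - SS_res/SS_tot = 1 - 0.0248 = 0.9752

0.9752


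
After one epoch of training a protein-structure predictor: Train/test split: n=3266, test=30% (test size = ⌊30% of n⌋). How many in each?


Test = ⌊3266·30/100⌋ = 979
Train = 3266 - 979 = 2287

Train: 2287, Test: 979


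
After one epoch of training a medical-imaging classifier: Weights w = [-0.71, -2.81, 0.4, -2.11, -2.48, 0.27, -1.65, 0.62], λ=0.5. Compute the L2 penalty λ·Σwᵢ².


‖w‖₂² = (-0.71)² + (-2.81)² + (0.4)² + (-2.11)² + (-2.48)² + (0.27)² + (-1.65)² + (0.62)²
     = 0.5041 + 7.8961 + 0.16 + 4.4521 + 6.1504 + 0.0729 + 2.7225 + 0.3844
     = 22.3425
λ·‖w‖₂² = 0.5·22.3425 = 11.17125

11.17125


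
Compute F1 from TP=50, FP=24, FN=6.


Precision = 50/74 = 0.6757
Recall = 50/56 = 0.8929
F1 = 2·P·R/(P+R) = 2·TP/(2·TP+FP+FN) = 100/(100+24+6) = 100/130 = 0.7692

0.7692


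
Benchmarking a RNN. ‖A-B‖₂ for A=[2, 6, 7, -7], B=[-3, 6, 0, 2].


d = √((2+ 3)² + (6-6)² + (7-0)² + (-7-2)²)
  = √(25 + 0 + 49 + 81)
  = √155 = 12.4499

12.4499


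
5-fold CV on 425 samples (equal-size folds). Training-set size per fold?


Fold size = 425/5 = 85
Training per fold = 425 - 85 = 340

340


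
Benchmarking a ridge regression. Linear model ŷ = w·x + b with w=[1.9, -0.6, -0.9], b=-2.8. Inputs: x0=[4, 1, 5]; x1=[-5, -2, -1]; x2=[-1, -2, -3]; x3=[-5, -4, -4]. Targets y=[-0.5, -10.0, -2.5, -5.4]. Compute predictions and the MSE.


ŷ0 = (1.9)·(4) + (-0.6)·(1) + (-0.9)·(5) - 2.8 = -0.3
ŷ1 = (1.9)·(-5) + (-0.6)·(-2) + (-0.9)·(-1) - 2.8 = -10.2
ŷ2 = (1.9)·(-1) + (-0.6)·(-2) + (-0.9)·(-3) - 2.8 = -0.8
ŷ3 = (1.9)·(-5) + (-0.6)·(-4) + (-0.9)·(-4) - 2.8 = -6.3
errors² = [0.04, 0.04, 2.89, 0.81]
MSE = 3.7800/4 = 0.945

0.945


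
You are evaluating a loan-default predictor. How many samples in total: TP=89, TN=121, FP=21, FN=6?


Total = TP + TN + FP + FN
= 89 + 121 + 21 + 6
= 237
(Predicted positive: 110, predicted negative: 127)

237


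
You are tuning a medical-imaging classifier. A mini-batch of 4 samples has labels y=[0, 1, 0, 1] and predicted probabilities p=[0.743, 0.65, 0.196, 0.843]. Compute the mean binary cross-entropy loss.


L[0] = -ln(1-0.743) = -ln(0.257) = 1.3587
L[1] = -ln(0.65) = 0.4308
L[2] = -ln(1-0.196) = -ln(0.804) = 0.2182
L[3] = -ln(0.843) = 0.1708
mean = (1.3587 + 0.4308 + 0.2182 + 0.1708)/4 = 0.5446

0.5446


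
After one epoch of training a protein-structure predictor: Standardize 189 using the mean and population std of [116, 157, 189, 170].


μ = 158, σ = 26.7862
z = (189 - 158)/26.7862 = 1.1573

1.1573


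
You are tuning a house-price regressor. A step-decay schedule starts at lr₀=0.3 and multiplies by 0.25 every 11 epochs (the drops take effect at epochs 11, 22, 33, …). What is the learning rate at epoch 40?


n_drops = ⌊40/11⌋ = 3
lr = 0.3·0.25^3 = 0.3·0.015625 = 0.0046875

0.0046875


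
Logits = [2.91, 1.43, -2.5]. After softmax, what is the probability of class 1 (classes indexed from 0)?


Exponentials: e^2.91=18.3568, e^1.43=4.1787, e^-2.5=0.0821
Sum = 22.6176
Softmax = [0.8116, 0.1848, 0.0036]
p[1] = 4.1787/22.6176 = 0.1848

0.1848


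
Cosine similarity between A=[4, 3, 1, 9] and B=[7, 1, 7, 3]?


A·B = 4·7 + 3·1 + 1·7 + 9·3 = 65
‖A‖ = √107 = 10.3441, ‖B‖ = √108 = 10.3923
cos = 65/(√107·√108) = 65/√11556 = 0.6047

0.6047


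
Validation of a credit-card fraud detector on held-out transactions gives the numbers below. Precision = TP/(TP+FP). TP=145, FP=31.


Precision = TP/(TP+FP)
= 145/(145+31)
= 145/176 = 82.39%

82.39%


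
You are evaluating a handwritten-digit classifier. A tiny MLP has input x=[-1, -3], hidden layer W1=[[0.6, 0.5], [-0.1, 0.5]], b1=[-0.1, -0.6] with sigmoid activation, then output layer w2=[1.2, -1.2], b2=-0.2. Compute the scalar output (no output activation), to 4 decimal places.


z1[0] = (0.6)·(-1) + (0.5)·(-3) - 0.1 = -2.2
z1[1] = (-0.1)·(-1) + (0.5)·(-3) - 0.6 = -2.0
h = sigmoid(z1) = [0.0998, 0.1192]
output = (1.2)·(0.0998) + (-1.2)·(0.1192) - 0.2 = -0.2233

-0.2233


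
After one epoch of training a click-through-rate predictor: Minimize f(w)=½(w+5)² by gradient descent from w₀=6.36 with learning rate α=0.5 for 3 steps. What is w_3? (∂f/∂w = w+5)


step 1: grad = 6.36+5 = 11.36; w = 6.36 - 0.5·(11.36) = 0.68
step 2: grad = 0.68+5 = 5.68; w = 0.68 - 0.5·(5.68) = -2.16
step 3: grad = -2.16+5 = 2.84; w = -2.16 - 0.5·(2.84) = -3.58

-3.58


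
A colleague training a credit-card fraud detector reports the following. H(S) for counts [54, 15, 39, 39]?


Probabilities: [54/147, 15/147, 39/147, 39/147] ≈ [0.3673, 0.102, 0.2653, 0.2653]
H = -((54/147)·log₂(54/147) + (15/147)·log₂(15/147) + (39/147)·log₂(39/147) + (39/147)·log₂(39/147))
  = 1.8825 bits

1.8825 bits


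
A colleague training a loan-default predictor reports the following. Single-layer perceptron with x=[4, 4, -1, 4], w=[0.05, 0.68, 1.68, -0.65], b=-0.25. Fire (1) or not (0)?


z = (4)·(0.05) + (4)·(0.68) + (-1)·(1.68) + (4)·(-0.65) - 0.25
  = -1.61
step(z) = 0 (z<0)

0


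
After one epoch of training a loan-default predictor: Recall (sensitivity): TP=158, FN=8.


Recall = TP/(TP+FN)
= 158/(158+8)
= 158/166 = 95.18%

95.18%


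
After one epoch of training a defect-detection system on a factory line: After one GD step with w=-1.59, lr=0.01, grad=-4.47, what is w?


w_new = w - α·∇
= -1.59 - 0.01·-4.47
= -1.59 + 0.0447
= -1.5453

-1.5453


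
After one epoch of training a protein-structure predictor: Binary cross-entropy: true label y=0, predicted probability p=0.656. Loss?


BCE = -[y·ln(p) + (1-y)·ln(1-p)]
= -0 - 1·ln(1-0.656)
= -ln(0.344) = 1.0671

1.0671


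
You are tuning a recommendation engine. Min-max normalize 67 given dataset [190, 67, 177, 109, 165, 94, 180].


min=67, max=190
(67-67)/(190-67) = 0/123 = 0.0

0.0


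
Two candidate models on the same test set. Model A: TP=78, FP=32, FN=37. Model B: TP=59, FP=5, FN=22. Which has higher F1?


Model A: P=78/110=0.7091, R=78/115=0.6783, F1=2PR/(P+R)=2TP/(2TP+FP+FN)=156/225=0.6933
Model B: P=59/64=0.9219, R=59/81=0.7284, F1=2PR/(P+R)=2TP/(2TP+FP+FN)=118/145=0.8138
0.6933 < 0.8138 → Model B

Model B


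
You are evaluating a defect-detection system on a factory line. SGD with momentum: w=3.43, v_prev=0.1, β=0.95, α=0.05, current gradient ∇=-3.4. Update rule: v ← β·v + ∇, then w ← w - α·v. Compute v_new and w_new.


v_new = 0.95·0.1 - 3.4 = 0.095 - 3.4 = -3.305
w_new = 3.43 - 0.05·-3.305 = 3.43 + 0.16525 = 3.59525

v_new=-3.305, w_new=3.59525


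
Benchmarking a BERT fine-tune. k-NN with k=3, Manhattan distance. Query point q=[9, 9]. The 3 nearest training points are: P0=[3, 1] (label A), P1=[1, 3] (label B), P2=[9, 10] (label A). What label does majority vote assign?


d(q,P0) = 14  (label A)
d(q,P1) = 14  (label B)
d(q,P2) = 1  (label A)
Votes: A=2, B=1
Majority → A

A


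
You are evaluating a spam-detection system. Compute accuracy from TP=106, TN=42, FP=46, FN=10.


Accuracy = (TP+TN)/(TP+TN+FP+FN)
= (106+42)/(204)
= 148/204 = 72.55%

72.55%


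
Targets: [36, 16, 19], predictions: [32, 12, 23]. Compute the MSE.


Squared errors: (36-32)²=16, (16-12)²=16, (19-23)²=16
Sum = 48
MSE = 48/3 = 16

16


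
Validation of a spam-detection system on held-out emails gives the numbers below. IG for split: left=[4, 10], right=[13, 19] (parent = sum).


Parent = [17, 29], H_parent = 0.9503
H_left = 0.8631 (n=14), H_right = 0.9745 (n=32)
H_children = (14/46)·0.8631 + (32/46)·0.9745 = 0.9406
IG = 0.9503 - 0.9406 = 0.0097

0.0097


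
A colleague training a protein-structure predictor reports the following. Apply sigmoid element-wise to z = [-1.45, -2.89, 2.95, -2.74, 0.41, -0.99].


σ(-1.45) = 1/(1+e^1.45) = 0.19
σ(-2.89) = 1/(1+e^2.89) = 0.0527
σ(2.95) = 1/(1+e^-2.95) = 0.9503
σ(-2.74) = 1/(1+e^2.74) = 0.0607
σ(0.41) = 1/(1+e^-0.41) = 0.6011
σ(-0.99) = 1/(1+e^0.99) = 0.2709
result = [0.19, 0.0527, 0.9503, 0.0607, 0.6011, 0.2709]

[0.19, 0.0527, 0.9503, 0.0607, 0.6011, 0.2709]


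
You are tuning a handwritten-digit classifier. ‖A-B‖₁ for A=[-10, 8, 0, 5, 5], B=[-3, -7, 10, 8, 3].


d = |-10+ 3| + |8+ 7| + |0-10| + |5-8| + |5-3|
  = 7 + 15 + 10 + 3 + 2
  = 37

37


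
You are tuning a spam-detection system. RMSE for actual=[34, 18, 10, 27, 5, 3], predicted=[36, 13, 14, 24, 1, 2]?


MSE = 71/6 = 11.8333
RMSE = √(71/6) = 3.44

3.44


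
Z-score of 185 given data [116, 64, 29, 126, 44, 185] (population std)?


μ = 94, σ = 53.8733
z = (185 - 94)/53.8733 = 1.6891

1.6891


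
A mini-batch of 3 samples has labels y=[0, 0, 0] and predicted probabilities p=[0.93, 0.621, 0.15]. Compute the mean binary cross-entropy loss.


L[0] = -ln(1-0.93) = -ln(0.07) = 2.6593
L[1] = -ln(1-0.621) = -ln(0.379) = 0.9702
L[2] = -ln(1-0.15) = -ln(0.85) = 0.1625
mean = (2.6593 + 0.9702 + 0.1625)/3 = 1.264

1.264


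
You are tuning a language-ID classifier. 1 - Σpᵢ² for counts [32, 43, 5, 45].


Probabilities: [32/125, 43/125, 5/125, 45/125] ≈ [0.256, 0.344, 0.04, 0.36]
Σpᵢ² = (1024 + 1849 + 25 + 2025)/125² = 4923/15625
Gini = 1 - Σpᵢ² = 1 - 4923/15625 = 0.6849

0.6849


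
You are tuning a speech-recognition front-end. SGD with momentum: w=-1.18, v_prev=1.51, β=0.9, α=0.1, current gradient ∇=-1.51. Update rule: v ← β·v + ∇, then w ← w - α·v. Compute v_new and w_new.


v_new = 0.9·1.51 - 1.51 = 1.359 - 1.51 = -0.151
w_new = -1.18 - 0.1·-0.151 = -1.18 + 0.0151 = -1.1649

v_new=-0.151, w_new=-1.1649


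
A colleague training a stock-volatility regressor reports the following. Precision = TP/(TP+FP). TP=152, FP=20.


Precision = TP/(TP+FP)
= 152/(152+20)
= 152/172 = 88.37%

88.37%


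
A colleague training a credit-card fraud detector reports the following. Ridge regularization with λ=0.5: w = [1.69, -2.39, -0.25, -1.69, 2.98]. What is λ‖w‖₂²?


‖w‖₂² = (1.69)² + (-2.39)² + (-0.25)² + (-1.69)² + (2.98)²
     = 2.8561 + 5.7121 + 0.0625 + 2.8561 + 8.8804
     = 20.3672
λ·‖w‖₂² = 0.5·20.3672 = 10.1836

10.1836


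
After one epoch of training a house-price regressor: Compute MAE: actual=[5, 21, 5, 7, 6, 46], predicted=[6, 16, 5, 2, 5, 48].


Absolute errors: |5-6|=1, |21-16|=5, |5-5|=0, |7-2|=5, |6-5|=1, |46-48|=2
Sum = 14
MAE = 14/6 = 7/3

7/3


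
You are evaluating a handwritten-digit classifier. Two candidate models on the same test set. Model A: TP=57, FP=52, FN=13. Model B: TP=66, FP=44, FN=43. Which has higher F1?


Model A: P=57/109=0.5229, R=57/70=0.8143, F1=2PR/(P+R)=2TP/(2TP+FP+FN)=114/179=0.6369
Model B: P=66/110=0.6, R=66/109=0.6055, F1=2PR/(P+R)=2TP/(2TP+FP+FN)=132/219=0.6027
0.6369 > 0.6027 → Model A

Model A


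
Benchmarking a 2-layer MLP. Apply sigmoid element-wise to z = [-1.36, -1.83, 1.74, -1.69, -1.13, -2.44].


σ(-1.36) = 1/(1+e^1.36) = 0.2042
σ(-1.83) = 1/(1+e^1.83) = 0.1382
σ(1.74) = 1/(1+e^-1.74) = 0.8507
σ(-1.69) = 1/(1+e^1.69) = 0.1558
σ(-1.13) = 1/(1+e^1.13) = 0.2442
σ(-2.44) = 1/(1+e^2.44) = 0.0802
result = [0.2042, 0.1382, 0.8507, 0.1558, 0.2442, 0.0802]

[0.2042, 0.1382, 0.8507, 0.1558, 0.2442, 0.0802]


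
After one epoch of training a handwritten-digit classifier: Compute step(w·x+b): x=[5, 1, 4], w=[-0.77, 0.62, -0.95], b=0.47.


z = (5)·(-0.77) + (1)·(0.62) + (4)·(-0.95) + 0.47
  = -6.56
step(z) = 0 (z<0)

0


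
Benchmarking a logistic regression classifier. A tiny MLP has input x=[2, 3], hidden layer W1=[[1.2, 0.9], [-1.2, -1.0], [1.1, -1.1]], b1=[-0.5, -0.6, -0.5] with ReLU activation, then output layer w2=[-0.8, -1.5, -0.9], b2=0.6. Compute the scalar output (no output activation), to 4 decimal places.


z1[0] = (1.2)·(2) + (0.9)·(3) - 0.5 = 4.6
z1[1] = (-1.2)·(2) + (-1.0)·(3) - 0.6 = -6.0
z1[2] = (1.1)·(2) + (-1.1)·(3) - 0.5 = -1.6
h = ReLU(z1) = [4.6, 0.0, 0.0]
output = (-0.8)·(4.6) + (-1.5)·(0.0) + (-0.9)·(0.0) + 0.6 = -3.08

-3.08


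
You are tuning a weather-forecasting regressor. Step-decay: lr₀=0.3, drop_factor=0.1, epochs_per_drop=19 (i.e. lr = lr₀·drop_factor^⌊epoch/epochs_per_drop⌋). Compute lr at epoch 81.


n_drops = ⌊81/19⌋ = 4
lr = 0.3·0.1^4 = 0.3·0.0001 = 0.00003

0.00003


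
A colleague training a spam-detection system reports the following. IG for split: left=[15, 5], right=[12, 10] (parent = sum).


Parent = [27, 15], H_parent = 0.9403
H_left = 0.8113 (n=20), H_right = 0.994 (n=22)
H_children = (20/42)·0.8113 + (22/42)·0.994 = 0.907
IG = 0.9403 - 0.907 = 0.0333

0.0333


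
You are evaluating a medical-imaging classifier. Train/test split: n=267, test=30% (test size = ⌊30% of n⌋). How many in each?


Test = ⌊267·30/100⌋ = 80
Train = 267 - 80 = 187

Train: 187, Test: 80


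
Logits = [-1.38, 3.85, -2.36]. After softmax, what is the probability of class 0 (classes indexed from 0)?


Exponentials: e^-1.38=0.2516, e^3.85=46.9931, e^-2.36=0.0944
Sum = 47.3391
Softmax = [0.0053, 0.9927, 0.002]
p[0] = 0.2516/47.3391 = 0.0053

0.0053


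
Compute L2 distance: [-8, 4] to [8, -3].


d = √((-8-8)² + (4+ 3)²)
  = √(256 + 49)
  = √305 = 17.4642

17.4642


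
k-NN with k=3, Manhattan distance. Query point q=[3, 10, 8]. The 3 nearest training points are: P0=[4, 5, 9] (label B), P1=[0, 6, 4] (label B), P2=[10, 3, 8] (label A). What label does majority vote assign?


d(q,P0) = 7  (label B)
d(q,P1) = 11  (label B)
d(q,P2) = 14  (label A)
Votes: A=1, B=2
Majority → B

B


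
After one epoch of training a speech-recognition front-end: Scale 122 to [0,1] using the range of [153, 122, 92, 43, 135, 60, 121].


min=43, max=153
(122-43)/(153-43) = 79/110 = 0.7182

0.7182


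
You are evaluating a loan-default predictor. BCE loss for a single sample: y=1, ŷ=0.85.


BCE = -[y·ln(p) + (1-y)·ln(1-p)]
= -1·ln(0.85) - 0
= -ln(0.85) = 0.1625

0.1625


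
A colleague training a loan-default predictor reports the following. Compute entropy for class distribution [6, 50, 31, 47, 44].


Probabilities: [6/178, 50/178, 31/178, 47/178, 44/178] ≈ [0.0337, 0.2809, 0.1742, 0.264, 0.2472]
H = -((6/178)·log₂(6/178) + (50/178)·log₂(50/178) + (31/178)·log₂(31/178) + (47/178)·log₂(47/178) + (44/178)·log₂(44/178))
  = 2.1243 bits

2.1243 bits


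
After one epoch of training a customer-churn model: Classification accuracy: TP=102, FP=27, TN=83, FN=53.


Accuracy = (TP+TN)/(TP+TN+FP+FN)
= (102+83)/(265)
= 185/265 = 69.81%

69.81%


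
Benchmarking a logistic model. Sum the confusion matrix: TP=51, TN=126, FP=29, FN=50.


Total = TP + TN + FP + FN
= 51 + 126 + 29 + 50
= 256
(Predicted positive: 80, predicted negative: 176)

256


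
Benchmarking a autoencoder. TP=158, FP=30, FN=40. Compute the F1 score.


Precision = 158/188 = 0.8404
Recall = 158/198 = 0.798
F1 = 2·P·R/(P+R) = 2·TP/(2·TP+FP+FN) = 316/(316+30+40) = 316/386 = 0.8187

0.8187


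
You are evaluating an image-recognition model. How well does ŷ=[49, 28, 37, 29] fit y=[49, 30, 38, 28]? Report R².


ȳ = 36.25
SS_res = Σ(y-ŷ)² = 6
SS_tot = Σ(y-ȳ)² = 272.75
R² = 1 - SS_res/SS_tot = 1 - 0.022 = 0.978

0.978


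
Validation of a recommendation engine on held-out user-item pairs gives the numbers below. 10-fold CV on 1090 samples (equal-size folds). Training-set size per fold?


Fold size = 1090/10 = 109
Training per fold = 1090 - 109 = 981

981


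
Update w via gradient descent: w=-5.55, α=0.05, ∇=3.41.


w_new = w - α·∇
= -5.55 - 0.05·3.41
= -5.55 - 0.1705
= -5.7205

-5.7205


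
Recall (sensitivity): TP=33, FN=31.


Recall = TP/(TP+FN)
= 33/(33+31)
= 33/64 = 51.56%

51.56%


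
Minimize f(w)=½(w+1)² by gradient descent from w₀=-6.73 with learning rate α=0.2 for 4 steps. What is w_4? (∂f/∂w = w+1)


step 1: grad = -6.73+1 = -5.73; w = -6.73 - 0.2·(-5.73) = -5.584
step 2: grad = -5.584+1 = -4.584; w = -5.584 - 0.2·(-4.584) = -4.6672
step 3: grad = -4.6672+1 = -3.6672; w = -4.6672 - 0.2·(-3.6672) = -3.93376
step 4: grad = -3.93376+1 = -2.93376; w = -3.93376 - 0.2·(-2.93376) = -3.347008

-3.347008


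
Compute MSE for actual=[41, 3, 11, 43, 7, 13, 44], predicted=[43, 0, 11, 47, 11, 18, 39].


Squared errors: (41-43)²=4, (3-0)²=9, (11-11)²=0, (43-47)²=16, (7-11)²=16, (13-18)²=25, (44-39)²=25
Sum = 95
MSE = 95/7 = 95/7

95/7


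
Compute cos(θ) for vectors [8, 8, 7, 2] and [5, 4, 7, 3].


A·B = 8·5 + 8·4 + 7·7 + 2·3 = 127
‖A‖ = √181 = 13.4536, ‖B‖ = √99 = 9.9499
cos = 127/(√181·√99) = 127/√17919 = 0.9487

0.9487


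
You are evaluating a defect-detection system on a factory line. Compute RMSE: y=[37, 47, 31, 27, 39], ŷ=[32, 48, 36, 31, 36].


MSE = 76/5 = 15.2
RMSE = √(76/5) = 3.8987

3.8987


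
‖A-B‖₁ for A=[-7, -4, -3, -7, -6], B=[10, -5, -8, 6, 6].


d = |-7-10| + |-4+ 5| + |-3+ 8| + |-7-6| + |-6-6|
  = 17 + 1 + 5 + 13 + 12
  = 48

48


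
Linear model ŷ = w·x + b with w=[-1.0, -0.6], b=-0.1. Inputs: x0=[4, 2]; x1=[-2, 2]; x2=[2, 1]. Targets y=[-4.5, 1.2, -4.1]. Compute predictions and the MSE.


ŷ0 = (-1.0)·(4) + (-0.6)·(2) - 0.1 = -5.3
ŷ1 = (-1.0)·(-2) + (-0.6)·(2) - 0.1 = 0.7
ŷ2 = (-1.0)·(2) + (-0.6)·(1) - 0.1 = -2.7
errors² = [0.64, 0.25, 1.96]
MSE = 2.8500/3 = 0.95

0.95


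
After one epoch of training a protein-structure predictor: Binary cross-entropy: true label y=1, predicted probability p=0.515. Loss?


BCE = -[y·ln(p) + (1-y)·ln(1-p)]
= -1·ln(0.515) - 0
= -ln(0.515) = 0.6636

0.6636


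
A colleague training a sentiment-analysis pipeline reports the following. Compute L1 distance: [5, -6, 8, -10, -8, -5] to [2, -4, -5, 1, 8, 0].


d = |5-2| + |-6+ 4| + |8+ 5| + |-10-1| + |-8-8| + |-5-0|
  = 3 + 2 + 13 + 11 + 16 + 5
  = 50

50


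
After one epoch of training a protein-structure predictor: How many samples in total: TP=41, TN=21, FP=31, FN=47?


Total = TP + TN + FP + FN
= 41 + 21 + 31 + 47
= 140
(Predicted positive: 72, predicted negative: 68)

140


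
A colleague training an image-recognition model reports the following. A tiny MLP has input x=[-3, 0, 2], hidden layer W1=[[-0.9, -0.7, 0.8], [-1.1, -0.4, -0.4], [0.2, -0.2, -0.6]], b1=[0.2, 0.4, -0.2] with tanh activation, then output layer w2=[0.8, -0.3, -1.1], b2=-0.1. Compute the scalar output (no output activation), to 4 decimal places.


z1[0] = (-0.9)·(-3) + (-0.7)·(0) + (0.8)·(2) + 0.2 = 4.5
z1[1] = (-1.1)·(-3) + (-0.4)·(0) + (-0.4)·(2) + 0.4 = 2.9
z1[2] = (0.2)·(-3) + (-0.2)·(0) + (-0.6)·(2) - 0.2 = -2.0
h = tanh(z1) = [0.9998, 0.994, -0.964]
output = (0.8)·(0.9998) + (-0.3)·(0.994) + (-1.1)·(-0.964) - 0.1 = 1.462

1.462


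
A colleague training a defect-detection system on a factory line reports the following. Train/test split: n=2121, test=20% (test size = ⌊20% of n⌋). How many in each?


Test = ⌊2121·20/100⌋ = 424
Train = 2121 - 424 = 1697

Train: 1697, Test: 424


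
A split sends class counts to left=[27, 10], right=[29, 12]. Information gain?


Parent = [56, 22], H_parent = 0.8582
H_left = 0.8419 (n=37), H_right = 0.8722 (n=41)
H_children = (37/78)·0.8419 + (41/78)·0.8722 = 0.8578
IG = 0.8582 - 0.8578 = 0.0004

0.0004


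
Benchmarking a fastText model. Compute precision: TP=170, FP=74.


Precision = TP/(TP+FP)
= 170/(170+74)
= 170/244 = 69.67%

69.67%


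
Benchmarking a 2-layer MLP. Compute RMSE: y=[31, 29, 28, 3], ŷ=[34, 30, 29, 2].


MSE = 12/4 = 3
RMSE = √(12/4) = 1.7321

1.7321


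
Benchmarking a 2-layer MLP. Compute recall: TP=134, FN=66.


Recall = TP/(TP+FN)
= 134/(134+66)
= 134/200 = 67.0%

67.0%


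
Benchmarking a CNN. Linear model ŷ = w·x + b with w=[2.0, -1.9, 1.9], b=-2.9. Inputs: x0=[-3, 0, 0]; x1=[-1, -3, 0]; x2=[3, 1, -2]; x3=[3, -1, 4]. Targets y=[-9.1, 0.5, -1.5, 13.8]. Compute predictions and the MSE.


ŷ0 = (2.0)·(-3) + (-1.9)·(0) + (1.9)·(0) - 2.9 = -8.9
ŷ1 = (2.0)·(-1) + (-1.9)·(-3) + (1.9)·(0) - 2.9 = 0.8
ŷ2 = (2.0)·(3) + (-1.9)·(1) + (1.9)·(-2) - 2.9 = -2.6
ŷ3 = (2.0)·(3) + (-1.9)·(-1) + (1.9)·(4) - 2.9 = 12.6
errors² = [0.04, 0.09, 1.21, 1.44]
MSE = 2.7800/4 = 0.695

0.695


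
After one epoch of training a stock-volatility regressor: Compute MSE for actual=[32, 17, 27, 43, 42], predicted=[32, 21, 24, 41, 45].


Squared errors: (32-32)²=0, (17-21)²=16, (27-24)²=9, (43-41)²=4, (42-45)²=9
Sum = 38
MSE = 38/5 = 38/5

38/5


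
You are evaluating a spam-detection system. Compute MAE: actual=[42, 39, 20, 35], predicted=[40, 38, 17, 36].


Absolute errors: |42-40|=2, |39-38|=1, |20-17|=3, |35-36|=1
Sum = 7
MAE = 7/4 = 7/4

7/4


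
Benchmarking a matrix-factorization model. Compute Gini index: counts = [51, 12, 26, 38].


Probabilities: [51/127, 12/127, 26/127, 38/127] ≈ [0.4016, 0.0945, 0.2047, 0.2992]
Σpᵢ² = (2601 + 144 + 676 + 1444)/127² = 4865/16129
Gini = 1 - Σpᵢ² = 1 - 4865/16129 = 0.6984

0.6984


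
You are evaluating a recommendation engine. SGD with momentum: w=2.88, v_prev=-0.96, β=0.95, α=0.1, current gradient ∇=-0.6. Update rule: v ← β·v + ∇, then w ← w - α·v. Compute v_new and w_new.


v_new = 0.95·-0.96 - 0.6 = -0.912 - 0.6 = -1.512
w_new = 2.88 - 0.1·-1.512 = 2.88 + 0.1512 = 3.0312

v_new=-1.512, w_new=3.0312


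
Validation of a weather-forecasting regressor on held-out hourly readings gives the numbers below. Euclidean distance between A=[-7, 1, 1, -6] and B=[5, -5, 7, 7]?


d = √((-7-5)² + (1+ 5)² + (1-7)² + (-6-7)²)
  = √(144 + 36 + 36 + 169)
  = √385 = 19.6214

19.6214


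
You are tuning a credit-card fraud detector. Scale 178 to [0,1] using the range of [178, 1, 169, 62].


min=1, max=178
(178-1)/(178-1) = 177/177 = 1.0

1.0


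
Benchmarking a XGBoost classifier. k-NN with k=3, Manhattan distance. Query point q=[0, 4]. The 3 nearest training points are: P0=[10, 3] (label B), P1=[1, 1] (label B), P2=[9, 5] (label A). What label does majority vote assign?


d(q,P0) = 11  (label B)
d(q,P1) = 4  (label B)
d(q,P2) = 10  (label A)
Votes: A=1, B=2
Majority → B

B


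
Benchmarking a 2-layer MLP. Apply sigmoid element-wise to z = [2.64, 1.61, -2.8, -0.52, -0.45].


σ(2.64) = 1/(1+e^-2.64) = 0.9334
σ(1.61) = 1/(1+e^-1.61) = 0.8334
σ(-2.8) = 1/(1+e^2.8) = 0.0573
σ(-0.52) = 1/(1+e^0.52) = 0.3729
σ(-0.45) = 1/(1+e^0.45) = 0.3894
result = [0.9334, 0.8334, 0.0573, 0.3729, 0.3894]

[0.9334, 0.8334, 0.0573, 0.3729, 0.3894]


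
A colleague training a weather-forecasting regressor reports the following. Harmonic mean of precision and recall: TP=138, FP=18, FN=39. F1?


Precision = 138/156 = 0.8846
Recall = 138/177 = 0.7797
F1 = 2·P·R/(P+R) = 2·TP/(2·TP+FP+FN) = 276/(276+18+39) = 276/333 = 0.8288

0.8288


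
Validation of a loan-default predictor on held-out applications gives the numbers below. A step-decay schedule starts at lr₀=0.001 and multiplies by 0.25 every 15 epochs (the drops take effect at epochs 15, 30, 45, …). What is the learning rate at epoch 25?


n_drops = ⌊25/15⌋ = 1
lr = 0.001·0.25^1 = 0.001·0.25 = 0.00025

0.00025


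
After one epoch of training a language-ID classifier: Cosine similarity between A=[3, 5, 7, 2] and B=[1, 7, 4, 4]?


A·B = 3·1 + 5·7 + 7·4 + 2·4 = 74
‖A‖ = √87 = 9.3274, ‖B‖ = √82 = 9.0554
cos = 74/(√87·√82) = 74/√7134 = 0.8761

0.8761


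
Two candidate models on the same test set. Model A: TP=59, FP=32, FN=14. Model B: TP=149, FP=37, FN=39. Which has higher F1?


Model A: P=59/91=0.6484, R=59/73=0.8082, F1=2PR/(P+R)=2TP/(2TP+FP+FN)=118/164=0.7195
Model B: P=149/186=0.8011, R=149/188=0.7926, F1=2PR/(P+R)=2TP/(2TP+FP+FN)=298/374=0.7968
0.7195 < 0.7968 → Model B

Model B


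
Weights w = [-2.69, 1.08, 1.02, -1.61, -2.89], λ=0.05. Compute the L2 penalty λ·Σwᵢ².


‖w‖₂² = (-2.69)² + (1.08)² + (1.02)² + (-1.61)² + (-2.89)²
     = 7.2361 + 1.1664 + 1.0404 + 2.5921 + 8.3521
     = 20.3871
λ·‖w‖₂² = 0.05·20.3871 = 1.019355

1.019355


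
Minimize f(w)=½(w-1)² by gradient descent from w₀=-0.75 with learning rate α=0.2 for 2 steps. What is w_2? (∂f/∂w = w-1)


step 1: grad = -0.75-1 = -1.75; w = -0.75 - 0.2·(-1.75) = -0.4
step 2: grad = -0.4-1 = -1.4; w = -0.4 - 0.2·(-1.4) = -0.12

-0.12


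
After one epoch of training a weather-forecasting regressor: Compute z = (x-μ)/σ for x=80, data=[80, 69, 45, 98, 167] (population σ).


μ = 91.8, σ = 41.3347
z = (80 - 91.8)/41.3347 = -0.2855

-0.2855


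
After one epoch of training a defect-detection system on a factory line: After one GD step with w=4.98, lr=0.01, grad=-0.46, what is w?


w_new = w - α·∇
= 4.98 - 0.01·-0.46
= 4.98 + 0.0046
= 4.9846

4.9846


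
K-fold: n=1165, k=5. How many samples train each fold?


Fold size = 1165/5 = 233
Training per fold = 1165 - 233 = 932

932


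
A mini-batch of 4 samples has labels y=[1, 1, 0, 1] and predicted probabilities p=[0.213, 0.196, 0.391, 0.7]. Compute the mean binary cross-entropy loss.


L[0] = -ln(0.213) = 1.5465
L[1] = -ln(0.196) = 1.6296
L[2] = -ln(1-0.391) = -ln(0.609) = 0.4959
L[3] = -ln(0.7) = 0.3567
mean = (1.5465 + 1.6296 + 0.4959 + 0.3567)/4 = 1.0072

1.0072


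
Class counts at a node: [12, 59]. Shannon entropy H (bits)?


Probabilities: [12/71, 59/71] ≈ [0.169, 0.831]
H = -((12/71)·log₂(12/71) + (59/71)·log₂(59/71))
  = 0.6554 bits

0.6554 bits


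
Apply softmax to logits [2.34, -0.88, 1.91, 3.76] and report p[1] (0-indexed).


Exponentials: e^2.34=10.3812, e^-0.88=0.4148, e^1.91=6.7531, e^3.76=42.9484
Sum = 60.4975
Softmax = [0.1716, 0.0069, 0.1116, 0.7099]
p[1] = 0.4148/60.4975 = 0.0069

0.0069


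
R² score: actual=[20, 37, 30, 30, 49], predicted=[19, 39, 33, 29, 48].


ȳ = 33.2
SS_res = Σ(y-ŷ)² = 16
SS_tot = Σ(y-ȳ)² = 458.8
R² = 1 - SS_res/SS_tot = 1 - 0.0349 = 0.9651

0.9651


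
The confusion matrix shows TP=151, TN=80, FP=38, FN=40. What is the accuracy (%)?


Accuracy = (TP+TN)/(TP+TN+FP+FN)
= (151+80)/(309)
= 231/309 = 74.76%

74.76%


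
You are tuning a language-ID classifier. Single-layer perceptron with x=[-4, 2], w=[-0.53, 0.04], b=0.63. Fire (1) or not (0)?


z = (-4)·(-0.53) + (2)·(0.04) + 0.63
  = 2.83
step(z) = 1 (z≥0)

1


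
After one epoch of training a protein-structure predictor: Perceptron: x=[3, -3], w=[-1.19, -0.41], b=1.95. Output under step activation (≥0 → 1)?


z = (3)·(-1.19) + (-3)·(-0.41) + 1.95
  = -0.39
step(z) = 0 (z<0)

0


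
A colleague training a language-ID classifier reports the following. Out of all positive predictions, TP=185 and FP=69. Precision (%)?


Precision = TP/(TP+FP)
= 185/(185+69)
= 185/254 = 72.83%

72.83%


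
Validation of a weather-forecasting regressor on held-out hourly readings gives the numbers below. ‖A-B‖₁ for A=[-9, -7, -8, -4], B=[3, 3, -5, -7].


d = |-9-3| + |-7-3| + |-8+ 5| + |-4+ 7|
  = 12 + 10 + 3 + 3
  = 28

28


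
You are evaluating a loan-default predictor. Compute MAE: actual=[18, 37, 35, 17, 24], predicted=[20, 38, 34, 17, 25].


Absolute errors: |18-20|=2, |37-38|=1, |35-34|=1, |17-17|=0, |24-25|=1
Sum = 5
MAE = 5/5 = 1

1


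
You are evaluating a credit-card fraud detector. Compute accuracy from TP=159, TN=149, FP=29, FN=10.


Accuracy = (TP+TN)/(TP+TN+FP+FN)
= (159+149)/(347)
= 308/347 = 88.76%

88.76%


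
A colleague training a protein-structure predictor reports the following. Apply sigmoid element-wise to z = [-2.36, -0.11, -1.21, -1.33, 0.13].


σ(-2.36) = 1/(1+e^2.36) = 0.0863
σ(-0.11) = 1/(1+e^0.11) = 0.4725
σ(-1.21) = 1/(1+e^1.21) = 0.2297
σ(-1.33) = 1/(1+e^1.33) = 0.2092
σ(0.13) = 1/(1+e^-0.13) = 0.5325
result = [0.0863, 0.4725, 0.2297, 0.2092, 0.5325]

[0.0863, 0.4725, 0.2297, 0.2092, 0.5325]


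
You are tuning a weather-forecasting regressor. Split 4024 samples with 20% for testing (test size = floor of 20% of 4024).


Test = ⌊4024·20/100⌋ = 804
Train = 4024 - 804 = 3220

Train: 3220, Test: 804


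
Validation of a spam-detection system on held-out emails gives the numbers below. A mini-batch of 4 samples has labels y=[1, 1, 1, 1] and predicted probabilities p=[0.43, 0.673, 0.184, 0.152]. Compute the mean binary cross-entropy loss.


L[0] = -ln(0.43) = 0.844
L[1] = -ln(0.673) = 0.396
L[2] = -ln(0.184) = 1.6928
L[3] = -ln(0.152) = 1.8839
mean = (0.844 + 0.396 + 1.6928 + 1.8839)/4 = 1.2042

1.2042


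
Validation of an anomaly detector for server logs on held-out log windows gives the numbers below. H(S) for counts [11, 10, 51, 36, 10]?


Probabilities: [11/118, 10/118, 51/118, 36/118, 10/118] ≈ [0.0932, 0.0847, 0.4322, 0.3051, 0.0847]
H = -((11/118)·log₂(11/118) + (10/118)·log₂(10/118) + (51/118)·log₂(51/118) + (36/118)·log₂(36/118) + (10/118)·log₂(10/118))
  = 1.9682 bits

1.9682 bits


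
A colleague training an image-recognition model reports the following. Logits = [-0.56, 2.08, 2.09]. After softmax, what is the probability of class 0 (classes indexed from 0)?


Exponentials: e^-0.56=0.5712, e^2.08=8.0045, e^2.09=8.0849
Sum = 16.6606
Softmax = [0.0343, 0.4804, 0.4853]
p[0] = 0.5712/16.6606 = 0.0343

0.0343


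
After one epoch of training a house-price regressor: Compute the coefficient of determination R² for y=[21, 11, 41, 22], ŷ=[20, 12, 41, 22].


ȳ = 23.75
SS_res = Σ(y-ŷ)² = 2
SS_tot = Σ(y-ȳ)² = 470.75
R² = 1 - SS_res/SS_tot = 1 - 0.0042 = 0.9958

0.9958


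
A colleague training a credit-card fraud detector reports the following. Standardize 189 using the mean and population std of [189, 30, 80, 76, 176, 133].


μ = 114, σ = 56.9883
z = (189 - 114)/56.9883 = 1.3161

1.3161


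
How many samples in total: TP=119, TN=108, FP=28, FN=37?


Total = TP + TN + FP + FN
= 119 + 108 + 28 + 37
= 292
(Predicted positive: 147, predicted negative: 145)

292


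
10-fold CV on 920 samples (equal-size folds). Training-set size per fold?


Fold size = 920/10 = 92
Training per fold = 920 - 92 = 828

828


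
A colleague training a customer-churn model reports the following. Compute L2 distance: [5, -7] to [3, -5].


d = √((5-3)² + (-7+ 5)²)
  = √(4 + 4)
  = √8 = 2.8284

2.8284


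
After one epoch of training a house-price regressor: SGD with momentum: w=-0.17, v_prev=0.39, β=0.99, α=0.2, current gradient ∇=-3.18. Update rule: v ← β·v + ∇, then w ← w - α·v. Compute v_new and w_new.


v_new = 0.99·0.39 - 3.18 = 0.3861 - 3.18 = -2.7939
w_new = -0.17 - 0.2·-2.7939 = -0.17 + 0.55878 = 0.38878

v_new=-2.7939, w_new=0.38878


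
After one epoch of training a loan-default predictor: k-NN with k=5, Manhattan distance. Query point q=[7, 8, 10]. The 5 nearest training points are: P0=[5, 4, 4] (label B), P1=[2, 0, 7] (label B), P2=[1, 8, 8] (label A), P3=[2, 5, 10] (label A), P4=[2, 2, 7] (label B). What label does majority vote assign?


d(q,P0) = 12  (label B)
d(q,P1) = 16  (label B)
d(q,P2) = 8  (label A)
d(q,P3) = 8  (label A)
d(q,P4) = 14  (label B)
Votes: A=2, B=3
Majority → B

B


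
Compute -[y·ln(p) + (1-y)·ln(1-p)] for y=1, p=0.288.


BCE = -[y·ln(p) + (1-y)·ln(1-p)]
= -1·ln(0.288) - 0
= -ln(0.288) = 1.2448

1.2448


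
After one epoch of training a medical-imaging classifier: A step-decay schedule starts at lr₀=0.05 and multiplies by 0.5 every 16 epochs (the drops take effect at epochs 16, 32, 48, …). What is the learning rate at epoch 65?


n_drops = ⌊65/16⌋ = 4
lr = 0.05·0.5^4 = 0.05·0.0625 = 0.003125

0.003125


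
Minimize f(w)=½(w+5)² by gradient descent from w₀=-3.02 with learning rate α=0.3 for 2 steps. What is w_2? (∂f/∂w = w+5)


step 1: grad = -3.02+5 = 1.98; w = -3.02 - 0.3·(1.98) = -3.614
step 2: grad = -3.614+5 = 1.386; w = -3.614 - 0.3·(1.386) = -4.0298

-4.0298


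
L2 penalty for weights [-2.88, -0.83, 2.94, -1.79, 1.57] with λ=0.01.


‖w‖₂² = (-2.88)² + (-0.83)² + (2.94)² + (-1.79)² + (1.57)²
     = 8.2944 + 0.6889 + 8.6436 + 3.2041 + 2.4649
     = 23.2959
λ·‖w‖₂² = 0.01·23.2959 = 0.232959

0.232959


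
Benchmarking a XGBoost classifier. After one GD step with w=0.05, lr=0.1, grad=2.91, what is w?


w_new = w - α·∇
= 0.05 - 0.1·2.91
= 0.05 - 0.291
= -0.241

-0.241


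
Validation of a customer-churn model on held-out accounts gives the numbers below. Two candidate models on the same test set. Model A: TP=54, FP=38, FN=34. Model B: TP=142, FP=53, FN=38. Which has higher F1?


Model A: P=54/92=0.587, R=54/88=0.6136, F1=2PR/(P+R)=2TP/(2TP+FP+FN)=108/180=0.6
Model B: P=142/195=0.7282, R=142/180=0.7889, F1=2PR/(P+R)=2TP/(2TP+FP+FN)=284/375=0.7573
0.6 < 0.7573 → Model B

Model B


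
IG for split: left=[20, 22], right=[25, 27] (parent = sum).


Parent = [45, 49], H_parent = 0.9987
H_left = 0.9984 (n=42), H_right = 0.9989 (n=52)
H_children = (42/94)·0.9984 + (52/94)·0.9989 = 0.9987
IG = 0.9987 - 0.9987 = 0.0

0.0


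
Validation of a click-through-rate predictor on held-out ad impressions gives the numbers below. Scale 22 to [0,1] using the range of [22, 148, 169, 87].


min=22, max=169
(22-22)/(169-22) = 0/147 = 0.0

0.0


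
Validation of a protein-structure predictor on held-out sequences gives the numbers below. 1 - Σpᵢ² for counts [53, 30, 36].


Probabilities: [53/119, 30/119, 36/119] ≈ [0.4454, 0.2521, 0.3025]
Σpᵢ² = (2809 + 900 + 1296)/119² = 5005/14161
Gini = 1 - Σpᵢ² = 1 - 5005/14161 = 0.6466

0.6466


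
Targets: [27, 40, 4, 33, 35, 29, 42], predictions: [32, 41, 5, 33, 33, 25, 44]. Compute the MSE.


Squared errors: (27-32)²=25, (40-41)²=1, (4-5)²=1, (33-33)²=0, (35-33)²=4, (29-25)²=16, (42-44)²=4
Sum = 51
MSE = 51/7 = 51/7

51/7


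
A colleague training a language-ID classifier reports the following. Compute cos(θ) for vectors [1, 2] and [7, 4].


A·B = 1·7 + 2·4 = 15
‖A‖ = √5 = 2.2361, ‖B‖ = √65 = 8.0623
cos = 15/(√5·√65) = 15/√325 = 0.8321

0.8321


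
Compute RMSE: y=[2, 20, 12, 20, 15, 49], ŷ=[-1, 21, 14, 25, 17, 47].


MSE = 47/6 = 7.8333
RMSE = √(47/6) = 2.7988

2.7988


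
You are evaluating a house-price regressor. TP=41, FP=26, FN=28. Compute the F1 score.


Precision = 41/67 = 0.6119
Recall = 41/69 = 0.5942
F1 = 2·P·R/(P+R) = 2·TP/(2·TP+FP+FN) = 82/(82+26+28) = 82/136 = 0.6029

0.6029


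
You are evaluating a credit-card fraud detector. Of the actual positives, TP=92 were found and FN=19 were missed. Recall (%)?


Recall = TP/(TP+FN)
= 92/(92+19)
= 92/111 = 82.88%

82.88%


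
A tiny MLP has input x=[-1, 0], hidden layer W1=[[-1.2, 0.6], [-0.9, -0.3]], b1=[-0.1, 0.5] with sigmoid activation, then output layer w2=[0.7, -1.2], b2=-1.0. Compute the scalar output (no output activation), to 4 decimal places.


z1[0] = (-1.2)·(-1) + (0.6)·(0) - 0.1 = 1.1
z1[1] = (-0.9)·(-1) + (-0.3)·(0) + 0.5 = 1.4
h = sigmoid(z1) = [0.7503, 0.8022]
output = (0.7)·(0.7503) + (-1.2)·(0.8022) - 1.0 = -1.4374

-1.4374


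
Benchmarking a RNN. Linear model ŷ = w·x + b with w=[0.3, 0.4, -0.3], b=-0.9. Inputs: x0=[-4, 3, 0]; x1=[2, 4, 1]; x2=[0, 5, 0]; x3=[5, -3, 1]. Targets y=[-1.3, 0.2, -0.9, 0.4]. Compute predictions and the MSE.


ŷ0 = (0.3)·(-4) + (0.4)·(3) + (-0.3)·(0) - 0.9 = -0.9
ŷ1 = (0.3)·(2) + (0.4)·(4) + (-0.3)·(1) - 0.9 = 1.0
ŷ2 = (0.3)·(0) + (0.4)·(5) + (-0.3)·(0) - 0.9 = 1.1
ŷ3 = (0.3)·(5) + (0.4)·(-3) + (-0.3)·(1) - 0.9 = -0.9
errors² = [0.16, 0.64, 4.0, 1.69]
MSE = 6.4900/4 = 1.6225

1.6225


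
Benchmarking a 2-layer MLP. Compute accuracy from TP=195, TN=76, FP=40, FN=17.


Accuracy = (TP+TN)/(TP+TN+FP+FN)
= (195+76)/(328)
= 271/328 = 82.62%

82.62%


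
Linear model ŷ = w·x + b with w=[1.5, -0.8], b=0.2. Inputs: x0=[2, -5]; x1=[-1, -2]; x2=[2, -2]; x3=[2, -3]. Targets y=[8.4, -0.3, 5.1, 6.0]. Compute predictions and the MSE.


ŷ0 = (1.5)·(2) + (-0.8)·(-5) + 0.2 = 7.2
ŷ1 = (1.5)·(-1) + (-0.8)·(-2) + 0.2 = 0.3
ŷ2 = (1.5)·(2) + (-0.8)·(-2) + 0.2 = 4.8
ŷ3 = (1.5)·(2) + (-0.8)·(-3) + 0.2 = 5.6
errors² = [1.44, 0.36, 0.09, 0.16]
MSE = 2.0500/4 = 0.5125

0.5125


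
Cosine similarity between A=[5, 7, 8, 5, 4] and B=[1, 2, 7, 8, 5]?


A·B = 5·1 + 7·2 + 8·7 + 5·8 + 4·5 = 135
‖A‖ = √179 = 13.3791, ‖B‖ = √143 = 11.9583
cos = 135/(√179·√143) = 135/√25597 = 0.8438

0.8438


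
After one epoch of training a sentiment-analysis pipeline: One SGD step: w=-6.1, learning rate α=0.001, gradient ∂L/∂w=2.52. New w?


w_new = w - α·∇
= -6.1 - 0.001·2.52
= -6.1 - 0.00252
= -6.10252

-6.10252


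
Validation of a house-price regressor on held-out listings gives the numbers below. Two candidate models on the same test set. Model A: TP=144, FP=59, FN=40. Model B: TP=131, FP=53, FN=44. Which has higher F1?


Model A: P=144/203=0.7094, R=144/184=0.7826, F1=2PR/(P+R)=2TP/(2TP+FP+FN)=288/387=0.7442
Model B: P=131/184=0.712, R=131/175=0.7486, F1=2PR/(P+R)=2TP/(2TP+FP+FN)=262/359=0.7298
0.7442 > 0.7298 → Model A

Model A


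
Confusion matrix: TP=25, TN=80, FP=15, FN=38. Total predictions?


Total = TP + TN + FP + FN
= 25 + 80 + 15 + 38
= 158
(Predicted positive: 40, predicted negative: 118)

158


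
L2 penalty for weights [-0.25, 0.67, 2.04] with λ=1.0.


‖w‖₂² = (-0.25)² + (0.67)² + (2.04)²
     = 0.0625 + 0.4489 + 4.1616
     = 4.673
λ·‖w‖₂² = 1.0·4.673 = 4.673

4.673


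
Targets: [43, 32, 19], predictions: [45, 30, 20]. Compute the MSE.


Squared errors: (43-45)²=4, (32-30)²=4, (19-20)²=1
Sum = 9
MSE = 9/3 = 3

3


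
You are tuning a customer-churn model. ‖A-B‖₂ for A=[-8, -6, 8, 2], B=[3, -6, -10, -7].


d = √((-8-3)² + (-6+ 6)² + (8+ 10)² + (2+ 7)²)
  = √(121 + 0 + 324 + 81)
  = √526 = 22.9347

22.9347


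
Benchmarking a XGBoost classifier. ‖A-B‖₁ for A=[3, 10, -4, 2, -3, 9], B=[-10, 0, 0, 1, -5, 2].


d = |3+ 10| + |10-0| + |-4-0| + |2-1| + |-3+ 5| + |9-2|
  = 13 + 10 + 4 + 1 + 2 + 7
  = 37

37


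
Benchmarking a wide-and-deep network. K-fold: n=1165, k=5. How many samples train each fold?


Fold size = 1165/5 = 233
Training per fold = 1165 - 233 = 932

932


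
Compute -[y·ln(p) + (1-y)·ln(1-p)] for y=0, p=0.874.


BCE = -[y·ln(p) + (1-y)·ln(1-p)]
= -0 - 1·ln(1-0.874)
= -ln(0.126) = 2.0715

2.0715


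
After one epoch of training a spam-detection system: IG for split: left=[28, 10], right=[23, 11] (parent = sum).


Parent = [51, 21], H_parent = 0.8709
H_left = 0.8315 (n=38), H_right = 0.9082 (n=34)
H_children = (38/72)·0.8315 + (34/72)·0.9082 = 0.8677
IG = 0.8709 - 0.8677 = 0.0032

0.0032


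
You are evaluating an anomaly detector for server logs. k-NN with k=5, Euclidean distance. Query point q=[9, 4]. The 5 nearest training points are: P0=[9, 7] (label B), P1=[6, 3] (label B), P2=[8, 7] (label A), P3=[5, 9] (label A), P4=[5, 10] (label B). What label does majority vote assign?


d(q,P0) = 3.0  (label B)
d(q,P1) = 3.1623  (label B)
d(q,P2) = 3.1623  (label A)
d(q,P3) = 6.4031  (label A)
d(q,P4) = 7.2111  (label B)
Votes: A=2, B=3
Majority → B

B


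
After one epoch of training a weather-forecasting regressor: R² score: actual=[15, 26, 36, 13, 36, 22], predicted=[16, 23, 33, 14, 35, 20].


ȳ = 24.6667
SS_res = Σ(y-ŷ)² = 25
SS_tot = Σ(y-ȳ)² = 495.33
R² = 1 - SS_res/SS_tot = 1 - 0.0505 = 0.9495

0.9495
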